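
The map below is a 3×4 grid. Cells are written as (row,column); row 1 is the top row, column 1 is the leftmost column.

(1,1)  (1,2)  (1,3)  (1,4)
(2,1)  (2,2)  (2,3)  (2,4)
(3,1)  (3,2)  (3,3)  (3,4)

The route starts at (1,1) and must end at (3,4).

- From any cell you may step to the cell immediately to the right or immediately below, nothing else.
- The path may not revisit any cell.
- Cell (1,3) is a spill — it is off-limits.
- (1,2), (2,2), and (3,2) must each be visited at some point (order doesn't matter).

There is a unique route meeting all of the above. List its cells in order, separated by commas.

(1,1), (1,2), (2,2), (3,2), (3,3), (3,4)

Moves only go right or down, so the column and row indices never decrease.
Route from (1,1): right 1 to (1,2), down 2 to (3,2), right 2 to (3,4) — 5 moves in all.
Check: all required cells visited.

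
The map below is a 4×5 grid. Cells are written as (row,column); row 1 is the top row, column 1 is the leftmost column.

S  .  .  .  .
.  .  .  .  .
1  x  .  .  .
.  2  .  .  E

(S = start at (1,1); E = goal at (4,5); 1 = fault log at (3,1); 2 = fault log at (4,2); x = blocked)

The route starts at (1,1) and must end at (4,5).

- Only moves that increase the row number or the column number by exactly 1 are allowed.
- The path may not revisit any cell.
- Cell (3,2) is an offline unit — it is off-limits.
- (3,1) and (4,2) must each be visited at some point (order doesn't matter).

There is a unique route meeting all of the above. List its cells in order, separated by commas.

(1,1), (2,1), (3,1), (4,1), (4,2), (4,3), (4,4), (4,5)

Moves only go right or down, so the column and row indices never decrease.
Route from (1,1): 3× down (reaching (4,1)), 4× right (reaching (4,5)) — 7 moves in all.
Check: all required cells visited.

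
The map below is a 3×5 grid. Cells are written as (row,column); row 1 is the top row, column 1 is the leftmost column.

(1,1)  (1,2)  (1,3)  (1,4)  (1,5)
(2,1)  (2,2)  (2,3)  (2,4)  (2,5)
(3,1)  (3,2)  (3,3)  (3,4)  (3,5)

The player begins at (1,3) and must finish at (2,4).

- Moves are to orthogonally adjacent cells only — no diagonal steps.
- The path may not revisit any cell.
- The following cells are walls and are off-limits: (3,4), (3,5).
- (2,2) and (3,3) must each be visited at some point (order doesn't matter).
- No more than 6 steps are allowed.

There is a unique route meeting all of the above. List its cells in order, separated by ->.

(1,3) -> (1,2) -> (2,2) -> (3,2) -> (3,3) -> (2,3) -> (2,4)

The budget equals the shortest possible length, so every move has to be on a shortest route through the required cells.
Route from (1,3): left to (1,2), 2× down (reaching (3,2)), right to (3,3), up to (2,3), right to (2,4) — 6 moves in all.
Check: all required cells visited; 6 ≤ 6 moves.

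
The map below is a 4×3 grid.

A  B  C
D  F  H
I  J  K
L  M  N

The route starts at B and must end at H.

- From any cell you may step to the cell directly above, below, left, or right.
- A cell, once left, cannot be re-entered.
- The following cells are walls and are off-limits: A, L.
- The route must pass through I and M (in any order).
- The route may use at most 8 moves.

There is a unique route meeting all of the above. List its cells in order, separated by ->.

B -> F -> D -> I -> J -> M -> N -> K -> H

Any route must reach I and M and still end at H within 8 moves, so the order of the required stops is forced.
Route from B: down to F, left to D, down to I, right to J, down to M, right to N, 2× up (reaching H) — 8 moves in all.
Check: all required cells visited; 8 ≤ 8 moves.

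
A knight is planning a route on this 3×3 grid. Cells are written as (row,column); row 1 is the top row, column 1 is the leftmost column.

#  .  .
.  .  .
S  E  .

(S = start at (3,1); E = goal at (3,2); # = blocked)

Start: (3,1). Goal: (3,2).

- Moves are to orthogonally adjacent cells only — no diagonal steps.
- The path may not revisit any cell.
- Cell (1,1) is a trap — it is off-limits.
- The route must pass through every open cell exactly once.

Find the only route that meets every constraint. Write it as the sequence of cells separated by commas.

(3,1), (2,1), (2,2), (1,2), (1,3), (2,3), (3,3), (3,2)

Need to visit all 8 open cells exactly once, starting at (3,1) and ending at (3,2).
Cell (3,3) has only two open neighbours ((2,3) and (3,2)), so the path must pass straight through it: one of those is the cell it's entered from and the other is where it exits.
Route from (3,1): up to (2,1), right to (2,2), up to (1,2), right to (1,3), 2× down (reaching (3,3)), left to (3,2) — 7 moves in all.
Check: all 8 open cells covered.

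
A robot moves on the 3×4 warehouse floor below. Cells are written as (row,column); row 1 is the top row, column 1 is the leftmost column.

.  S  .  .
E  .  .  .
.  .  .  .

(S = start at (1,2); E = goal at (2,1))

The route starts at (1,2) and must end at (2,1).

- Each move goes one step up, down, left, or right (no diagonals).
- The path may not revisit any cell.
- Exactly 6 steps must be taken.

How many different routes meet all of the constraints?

Need simple routes of exactly 6 moves from (1,2) to (2,1) (Manhattan distance 2, so 2 moves are spent on a detour and 2 undoing it).
Enumerating: (1,2) (2,2) (2,3) (3,3) (3,2) (3,1) (2,1) | (1,2) (1,3) (2,3) (3,3) (3,2) (2,2) (2,1) | (1,2) (1,3) (2,3) (3,3) (3,2) (3,1) (2,1) | (1,2) (1,3) (2,3) (2,2) (3,2) (3,1) (2,1) | (1,2) (1,3) (1,4) (2,4) (2,3) (2,2) (2,1).
That gives 5 routes.

5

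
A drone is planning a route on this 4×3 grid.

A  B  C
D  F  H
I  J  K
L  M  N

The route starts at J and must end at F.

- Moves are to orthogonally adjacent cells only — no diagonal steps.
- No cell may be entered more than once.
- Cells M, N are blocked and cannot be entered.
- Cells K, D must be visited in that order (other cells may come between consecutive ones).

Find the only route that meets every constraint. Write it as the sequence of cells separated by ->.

J -> K -> H -> C -> B -> A -> D -> F

The waypoints must appear in the order K, D, with no cell reused.
Route from J: right to K, 2× up (reaching C), 2× left (reaching A), down to D, right to F — 7 moves in all.
Check: order respected (K at step 1, D at step 6).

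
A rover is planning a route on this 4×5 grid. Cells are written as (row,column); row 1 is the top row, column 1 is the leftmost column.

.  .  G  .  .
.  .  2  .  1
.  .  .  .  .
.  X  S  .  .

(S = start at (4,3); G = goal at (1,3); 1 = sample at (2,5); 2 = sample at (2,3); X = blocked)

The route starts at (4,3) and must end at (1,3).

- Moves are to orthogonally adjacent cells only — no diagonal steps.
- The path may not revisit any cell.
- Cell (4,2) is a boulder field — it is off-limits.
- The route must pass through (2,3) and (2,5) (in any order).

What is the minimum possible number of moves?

Any route passes through (2,3) and (2,5) in some order between (4,3) and (1,3). Summing Manhattan distances along each leg and taking the cheapest ordering ((4,3) → (2,5) → (2,3) → (1,3)) gives a lower bound of 4 + 2 + 1 = 7 moves.
A route of 7 moves achieves this: (4,3) → (3,3) → (2,3) → (2,4) → (2,5) → (1,5) → (1,4) → (1,3).
Since 7 matches the lower bound, it is optimal.

7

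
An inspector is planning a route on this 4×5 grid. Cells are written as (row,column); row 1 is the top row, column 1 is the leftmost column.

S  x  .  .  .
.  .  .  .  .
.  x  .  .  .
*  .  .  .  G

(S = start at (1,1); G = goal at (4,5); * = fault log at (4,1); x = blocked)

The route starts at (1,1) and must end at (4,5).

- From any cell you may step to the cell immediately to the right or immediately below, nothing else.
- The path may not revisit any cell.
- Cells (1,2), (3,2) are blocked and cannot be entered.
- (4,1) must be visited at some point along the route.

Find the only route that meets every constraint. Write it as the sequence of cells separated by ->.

(1,1) -> (2,1) -> (3,1) -> (4,1) -> (4,2) -> (4,3) -> (4,4) -> (4,5)

Moves only go right or down, so the column and row indices never decrease.
Route from (1,1): down 3 to (4,1), right 4 to (4,5) — 7 moves in all.
Check: all required cells visited.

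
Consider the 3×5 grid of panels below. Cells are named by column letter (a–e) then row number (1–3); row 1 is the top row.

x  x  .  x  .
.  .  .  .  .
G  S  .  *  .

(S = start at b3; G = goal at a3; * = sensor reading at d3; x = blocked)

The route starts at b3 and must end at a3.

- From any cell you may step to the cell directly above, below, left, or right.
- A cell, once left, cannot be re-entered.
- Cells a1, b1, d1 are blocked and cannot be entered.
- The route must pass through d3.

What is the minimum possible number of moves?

Any route passes through d3 somewhere between b3 and a3. Summing Manhattan distances along the two legs (b3 → d3 → a3) gives a lower bound of 2 + 3 = 5 moves.
The shortest route satisfying every rule uses 7 moves: b3 → c3 → d3 → d2 → c2 → b2 → a2 → a3.
The no-revisit rule (legs can't share cells) pushes the minimum above the 5-move bound; an exhaustive check rules out every length from 5 to 6, leaving 7 as the minimum.

7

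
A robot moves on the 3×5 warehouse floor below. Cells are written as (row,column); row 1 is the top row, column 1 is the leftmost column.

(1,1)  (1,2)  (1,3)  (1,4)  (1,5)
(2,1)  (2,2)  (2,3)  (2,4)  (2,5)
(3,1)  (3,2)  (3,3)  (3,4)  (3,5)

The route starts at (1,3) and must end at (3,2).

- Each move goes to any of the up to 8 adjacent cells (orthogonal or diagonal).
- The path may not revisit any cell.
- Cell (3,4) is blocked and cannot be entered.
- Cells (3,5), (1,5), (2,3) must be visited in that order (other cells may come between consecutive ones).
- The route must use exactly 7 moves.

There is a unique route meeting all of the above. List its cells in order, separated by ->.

(1,3) -> (2,4) -> (3,5) -> (2,5) -> (1,5) -> (1,4) -> (2,3) -> (3,2)

The waypoints must appear in the order (3,5), (1,5), (2,3), with no cell reused.
Route from (1,3): down-right 2 to (3,5), up 2 to (1,5), left 1 to (1,4), down-left 2 to (3,2) — 7 moves in all.
Check: order respected ((3,5) at step 2, (1,5) at step 4, (2,3) at step 6); 7 moves as required.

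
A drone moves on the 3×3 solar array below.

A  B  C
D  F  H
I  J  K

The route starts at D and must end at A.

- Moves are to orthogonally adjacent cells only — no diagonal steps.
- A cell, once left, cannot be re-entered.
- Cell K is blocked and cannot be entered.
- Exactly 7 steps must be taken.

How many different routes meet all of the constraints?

1

Need simple routes of exactly 7 moves from D to A (Manhattan distance 1, so 3 moves are spent on a detour and 3 undoing it).
Enumerating: D I J F H C B A.
That gives 1 route.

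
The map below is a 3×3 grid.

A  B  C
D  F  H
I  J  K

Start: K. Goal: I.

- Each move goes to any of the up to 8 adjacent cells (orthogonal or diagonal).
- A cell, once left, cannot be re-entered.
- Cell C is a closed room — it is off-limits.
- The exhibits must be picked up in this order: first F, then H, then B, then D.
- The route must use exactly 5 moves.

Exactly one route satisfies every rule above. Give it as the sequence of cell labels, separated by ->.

K -> F -> H -> B -> D -> I

The waypoints must appear in the order F, H, B, D, with no cell reused.
Route from K: up-left 1 to F, right 1 to H, up-left 1 to B, down-left 1 to D, down 1 to I — 5 moves in all.
Check: order respected (F at step 1, H at step 2, B at step 3, D at step 4); 5 moves as required.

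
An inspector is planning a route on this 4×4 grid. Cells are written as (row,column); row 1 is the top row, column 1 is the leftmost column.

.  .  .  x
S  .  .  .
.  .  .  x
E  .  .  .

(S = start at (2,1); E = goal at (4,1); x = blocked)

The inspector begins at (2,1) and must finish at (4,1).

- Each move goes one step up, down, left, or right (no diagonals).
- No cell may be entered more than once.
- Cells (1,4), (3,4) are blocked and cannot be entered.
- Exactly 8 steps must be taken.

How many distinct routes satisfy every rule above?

14

Need simple routes of exactly 8 moves from (2,1) to (4,1) (Manhattan distance 2, so 3 moves are spent on a detour and 3 undoing it).
Branch systematically from the start, pruning whenever the remaining move budget drops below the Manhattan distance to (4,1) or differs from it in parity. Grouping the completions by first move — via (1,1): 9; via (3,1): 1; via (2,2): 4 — and summing: 9 + 1 + 4 = 14.
That gives 14 routes.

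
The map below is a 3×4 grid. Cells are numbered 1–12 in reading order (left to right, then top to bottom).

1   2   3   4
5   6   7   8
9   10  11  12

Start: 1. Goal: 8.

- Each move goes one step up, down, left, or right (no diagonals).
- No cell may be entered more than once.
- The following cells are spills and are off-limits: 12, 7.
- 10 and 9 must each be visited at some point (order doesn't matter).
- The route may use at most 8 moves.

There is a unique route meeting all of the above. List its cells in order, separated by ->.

1 -> 5 -> 9 -> 10 -> 6 -> 2 -> 3 -> 4 -> 8

The budget equals the shortest possible length, so every move has to be on a shortest route through the required cells.
Route from 1: down 2 to 9, right 1 to 10, up 2 to 2, right 2 to 4, down 1 to 8 — 8 moves in all.
Check: all required cells visited; 8 ≤ 8 moves.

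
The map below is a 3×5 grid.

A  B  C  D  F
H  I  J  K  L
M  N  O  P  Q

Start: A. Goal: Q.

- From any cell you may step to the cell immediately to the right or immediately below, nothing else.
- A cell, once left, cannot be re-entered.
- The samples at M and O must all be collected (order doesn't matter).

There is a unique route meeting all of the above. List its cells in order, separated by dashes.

Moves only go right or down, so the column and row indices never decrease.
Route from A: 2× down (reaching M), 4× right (reaching Q) — 6 moves in all.
Check: all required cells visited.

A - H - M - N - O - P - Q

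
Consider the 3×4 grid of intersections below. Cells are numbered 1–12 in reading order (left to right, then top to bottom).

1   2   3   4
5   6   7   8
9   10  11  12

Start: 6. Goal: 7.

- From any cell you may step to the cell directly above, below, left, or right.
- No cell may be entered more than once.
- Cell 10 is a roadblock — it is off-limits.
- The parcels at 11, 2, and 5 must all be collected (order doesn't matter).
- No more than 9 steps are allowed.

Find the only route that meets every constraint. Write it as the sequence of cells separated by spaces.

The budget equals the shortest possible length, so every move has to be on a shortest route through the required cells.
Route from 6: left to 5, up to 1, 3× right (reaching 4), 2× down (reaching 12), left to 11, up to 7 — 9 moves in all.
Check: all required cells visited; 9 ≤ 9 moves.

6 5 1 2 3 4 8 12 11 7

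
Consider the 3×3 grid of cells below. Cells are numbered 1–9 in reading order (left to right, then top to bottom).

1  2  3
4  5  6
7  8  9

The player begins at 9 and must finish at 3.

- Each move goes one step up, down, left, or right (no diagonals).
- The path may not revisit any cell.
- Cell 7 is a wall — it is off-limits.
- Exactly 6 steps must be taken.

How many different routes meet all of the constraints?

2

Need simple routes of exactly 6 moves from 9 to 3 (Manhattan distance 2, so 2 moves are spent on a detour and 2 undoing it).
Enumerating: 9 6 5 4 1 2 3 | 9 8 5 4 1 2 3.
That gives 2 routes.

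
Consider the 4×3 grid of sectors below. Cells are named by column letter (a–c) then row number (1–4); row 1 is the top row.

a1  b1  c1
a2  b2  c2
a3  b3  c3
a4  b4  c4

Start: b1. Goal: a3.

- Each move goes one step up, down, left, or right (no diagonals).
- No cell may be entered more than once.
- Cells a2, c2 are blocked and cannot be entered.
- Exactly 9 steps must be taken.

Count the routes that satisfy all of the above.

Need simple routes of exactly 9 moves from b1 to a3 (Manhattan distance 3, so 3 moves are spent on a detour and 3 undoing it).
No route satisfies every constraint, so the count is 0.

0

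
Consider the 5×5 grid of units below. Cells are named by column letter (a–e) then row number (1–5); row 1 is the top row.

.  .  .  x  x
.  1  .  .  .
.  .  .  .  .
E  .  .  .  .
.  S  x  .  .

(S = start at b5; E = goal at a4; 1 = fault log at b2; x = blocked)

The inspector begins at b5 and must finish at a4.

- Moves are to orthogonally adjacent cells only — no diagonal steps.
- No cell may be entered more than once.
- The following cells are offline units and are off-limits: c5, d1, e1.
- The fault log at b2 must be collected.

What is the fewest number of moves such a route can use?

Any route passes through b2 somewhere between b5 and a4. Summing Manhattan distances along the two legs (b5 → b2 → a4) gives a lower bound of 3 + 3 = 6 moves.
A route of 6 moves achieves this: b5 → b4 → b3 → b2 → a2 → a3 → a4.
Since 6 matches the lower bound, it is optimal.

6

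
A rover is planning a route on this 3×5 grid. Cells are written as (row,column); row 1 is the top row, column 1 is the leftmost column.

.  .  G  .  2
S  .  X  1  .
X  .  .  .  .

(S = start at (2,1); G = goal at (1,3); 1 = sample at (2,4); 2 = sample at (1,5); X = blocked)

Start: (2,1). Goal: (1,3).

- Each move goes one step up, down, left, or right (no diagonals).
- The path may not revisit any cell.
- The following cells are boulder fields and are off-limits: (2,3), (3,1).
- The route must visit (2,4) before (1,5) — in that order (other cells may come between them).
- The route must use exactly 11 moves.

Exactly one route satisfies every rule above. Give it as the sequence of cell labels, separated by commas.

The waypoints must appear in the order (2,4), (1,5), with no cell reused.
Route from (2,1): up to (1,1), right to (1,2), 2× down (reaching (3,2)), 2× right (reaching (3,4)), up to (2,4), right to (2,5), up to (1,5), 2× left (reaching (1,3)) — 11 moves in all.
Check: order respected (1 at step 7, 2 at step 9); 11 moves as required.

(2,1), (1,1), (1,2), (2,2), (3,2), (3,3), (3,4), (2,4), (2,5), (1,5), (1,4), (1,3)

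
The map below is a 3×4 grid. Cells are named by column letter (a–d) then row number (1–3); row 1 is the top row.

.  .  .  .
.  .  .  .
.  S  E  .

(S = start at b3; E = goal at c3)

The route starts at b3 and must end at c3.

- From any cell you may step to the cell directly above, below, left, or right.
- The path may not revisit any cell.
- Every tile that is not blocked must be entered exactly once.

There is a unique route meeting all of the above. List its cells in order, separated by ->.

b3 -> a3 -> a2 -> a1 -> b1 -> b2 -> c2 -> c1 -> d1 -> d2 -> d3 -> c3

Need to visit all 12 open cells exactly once, starting at b3 and ending at c3.
Cell d1 has only two open neighbours (d2 and c1), so the path must pass straight through it: one of those is the cell it's entered from and the other is where it exits.
Route from b3: left 1 to a3, up 2 to a1, right 1 to b1, down 1 to b2, right 1 to c2, up 1 to c1, right 1 to d1, down 2 to d3, left 1 to c3 — 11 moves in all.
Check: all 12 open cells covered.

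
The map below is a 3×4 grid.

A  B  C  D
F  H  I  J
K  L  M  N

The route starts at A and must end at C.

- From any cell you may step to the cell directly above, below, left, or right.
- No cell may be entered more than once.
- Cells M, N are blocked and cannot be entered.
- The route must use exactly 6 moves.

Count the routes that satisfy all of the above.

Need simple routes of exactly 6 moves from A to C (Manhattan distance 2, so 2 moves are spent on a detour and 2 undoing it).
Enumerating: A F K L H B C | A F K L H I C | A F H I J D C | A B H I J D C.
That gives 4 routes.

4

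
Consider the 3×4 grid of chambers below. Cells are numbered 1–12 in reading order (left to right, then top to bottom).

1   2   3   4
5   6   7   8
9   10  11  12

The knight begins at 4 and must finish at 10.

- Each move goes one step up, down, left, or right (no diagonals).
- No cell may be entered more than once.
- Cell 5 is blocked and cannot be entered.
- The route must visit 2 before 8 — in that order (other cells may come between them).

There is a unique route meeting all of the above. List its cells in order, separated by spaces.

The waypoints must appear in the order 2, 8, with no cell reused.
Route from 4: left 2 to 2, down 1 to 6, right 2 to 8, down 1 to 12, left 2 to 10 — 8 moves in all.
Check: order respected (2 at step 2, 8 at step 5).

4 3 2 6 7 8 12 11 10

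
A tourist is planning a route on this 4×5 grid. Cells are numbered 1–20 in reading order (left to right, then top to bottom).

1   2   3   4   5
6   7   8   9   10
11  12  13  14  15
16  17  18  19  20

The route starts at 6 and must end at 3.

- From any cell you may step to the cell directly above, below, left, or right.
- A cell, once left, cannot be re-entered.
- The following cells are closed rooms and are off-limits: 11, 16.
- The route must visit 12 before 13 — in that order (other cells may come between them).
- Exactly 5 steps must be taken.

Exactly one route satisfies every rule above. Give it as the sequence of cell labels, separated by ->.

The waypoints must appear in the order 12, 13, with no cell reused.
Route from 6: right 1 to 7, down 1 to 12, right 1 to 13, up 2 to 3 — 5 moves in all.
Check: order respected (12 at step 2, 13 at step 3); 5 moves as required.

6 -> 7 -> 12 -> 13 -> 8 -> 3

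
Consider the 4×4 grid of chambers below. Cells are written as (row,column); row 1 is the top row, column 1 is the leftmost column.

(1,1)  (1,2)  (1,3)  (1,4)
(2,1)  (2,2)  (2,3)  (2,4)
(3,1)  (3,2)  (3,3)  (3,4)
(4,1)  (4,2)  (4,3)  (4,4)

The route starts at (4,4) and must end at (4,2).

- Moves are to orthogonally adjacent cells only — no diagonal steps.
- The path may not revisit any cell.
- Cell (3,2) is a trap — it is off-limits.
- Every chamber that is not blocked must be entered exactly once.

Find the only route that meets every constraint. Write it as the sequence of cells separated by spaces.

Need to visit all 15 open cells exactly once, starting at (4,4) and ending at (4,2).
Route from (4,4): left 1 to (4,3), up 1 to (3,3), right 1 to (3,4), up 2 to (1,4), left 1 to (1,3), down 1 to (2,3), left 1 to (2,2), up 1 to (1,2), left 1 to (1,1), down 3 to (4,1), right 1 to (4,2) — 14 moves in all.
Check: all 15 open cells covered.

(4,4) (4,3) (3,3) (3,4) (2,4) (1,4) (1,3) (2,3) (2,2) (1,2) (1,1) (2,1) (3,1) (4,1) (4,2)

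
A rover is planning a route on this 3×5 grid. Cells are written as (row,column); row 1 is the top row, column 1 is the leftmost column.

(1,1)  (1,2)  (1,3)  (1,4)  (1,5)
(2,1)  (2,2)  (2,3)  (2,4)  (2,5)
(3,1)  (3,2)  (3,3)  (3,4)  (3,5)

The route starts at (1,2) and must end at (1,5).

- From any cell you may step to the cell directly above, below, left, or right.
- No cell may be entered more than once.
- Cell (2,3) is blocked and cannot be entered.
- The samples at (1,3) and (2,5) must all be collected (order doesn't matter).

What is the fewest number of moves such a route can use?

Any route passes through (1,3) and (2,5) in some order between (1,2) and (1,5). Summing Manhattan distances along each leg and taking the cheapest ordering ((1,2) → (1,3) → (2,5) → (1,5)) gives a lower bound of 1 + 3 + 1 = 5 moves.
A route of 5 moves achieves this: (1,2) → (1,3) → (1,4) → (2,4) → (2,5) → (1,5).
Since 5 matches the lower bound, it is optimal.

5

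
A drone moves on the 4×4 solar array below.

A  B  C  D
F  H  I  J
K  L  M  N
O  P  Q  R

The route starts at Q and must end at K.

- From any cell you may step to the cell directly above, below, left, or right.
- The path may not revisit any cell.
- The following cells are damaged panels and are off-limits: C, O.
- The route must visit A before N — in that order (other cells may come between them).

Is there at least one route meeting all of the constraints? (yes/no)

no

Ignoring the required order, 6 revisit-free routes from Q to K pass through all of A and N; the waypoint orders that occur are N → A (6) — never A → N.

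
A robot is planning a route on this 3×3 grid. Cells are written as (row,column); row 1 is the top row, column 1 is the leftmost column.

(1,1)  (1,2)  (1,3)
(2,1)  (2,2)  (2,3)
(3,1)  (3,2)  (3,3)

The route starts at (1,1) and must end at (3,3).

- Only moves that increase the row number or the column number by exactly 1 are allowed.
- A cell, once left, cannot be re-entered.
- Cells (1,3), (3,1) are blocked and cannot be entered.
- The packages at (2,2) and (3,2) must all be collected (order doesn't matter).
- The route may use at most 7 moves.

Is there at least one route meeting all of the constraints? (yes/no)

yes

One route that works: (1,1) → (2,1) → (2,2) → (3,2) → (3,3).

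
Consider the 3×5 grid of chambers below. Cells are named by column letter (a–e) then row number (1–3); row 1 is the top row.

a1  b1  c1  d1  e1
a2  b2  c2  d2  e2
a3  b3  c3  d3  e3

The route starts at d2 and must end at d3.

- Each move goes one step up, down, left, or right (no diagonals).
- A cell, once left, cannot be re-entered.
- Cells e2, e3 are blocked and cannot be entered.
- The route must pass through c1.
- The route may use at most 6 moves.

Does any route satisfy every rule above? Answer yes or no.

One route that works: d2 → d1 → c1 → c2 → c3 → d3.

yes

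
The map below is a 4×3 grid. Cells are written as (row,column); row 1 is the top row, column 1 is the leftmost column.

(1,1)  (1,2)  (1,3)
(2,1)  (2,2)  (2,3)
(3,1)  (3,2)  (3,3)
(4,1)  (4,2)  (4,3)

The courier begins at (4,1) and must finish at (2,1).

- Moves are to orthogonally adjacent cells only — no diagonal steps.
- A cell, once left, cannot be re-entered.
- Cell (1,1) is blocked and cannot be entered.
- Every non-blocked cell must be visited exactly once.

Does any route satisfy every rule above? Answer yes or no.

One route that works: (4,1) → (3,1) → (3,2) → (4,2) → (4,3) → (3,3) → (2,3) → (1,3) → (1,2) → (2,2) → (2,1).

yes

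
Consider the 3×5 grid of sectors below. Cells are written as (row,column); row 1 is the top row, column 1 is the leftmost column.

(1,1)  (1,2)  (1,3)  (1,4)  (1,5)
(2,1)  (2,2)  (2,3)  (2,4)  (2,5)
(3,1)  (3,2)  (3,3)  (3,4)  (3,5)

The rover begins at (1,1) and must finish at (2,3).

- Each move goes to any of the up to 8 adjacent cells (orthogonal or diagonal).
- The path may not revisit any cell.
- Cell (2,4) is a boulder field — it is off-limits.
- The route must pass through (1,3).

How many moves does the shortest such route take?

Any route passes through (1,3) somewhere between (1,1) and (2,3). Summing Chebyshev distances along the two legs ((1,1) → (1,3) → (2,3)) gives a lower bound of 2 + 1 = 3 moves.
A route of 3 moves achieves this: (1,1) → (1,2) → (1,3) → (2,3).
Since 3 matches the lower bound, it is optimal.

3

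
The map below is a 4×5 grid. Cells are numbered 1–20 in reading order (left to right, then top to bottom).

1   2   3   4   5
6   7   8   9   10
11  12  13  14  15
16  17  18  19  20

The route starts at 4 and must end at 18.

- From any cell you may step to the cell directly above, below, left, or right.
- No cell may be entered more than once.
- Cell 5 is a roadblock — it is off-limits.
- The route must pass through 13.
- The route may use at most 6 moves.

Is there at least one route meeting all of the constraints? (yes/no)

yes

One route that works: 4 → 9 → 14 → 13 → 18.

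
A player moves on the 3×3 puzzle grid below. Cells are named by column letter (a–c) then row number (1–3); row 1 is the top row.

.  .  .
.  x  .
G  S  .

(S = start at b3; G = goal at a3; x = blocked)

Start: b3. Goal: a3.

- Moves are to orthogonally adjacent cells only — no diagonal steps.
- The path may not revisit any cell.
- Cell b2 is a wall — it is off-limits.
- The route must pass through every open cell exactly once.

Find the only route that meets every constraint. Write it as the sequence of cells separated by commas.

b3, c3, c2, c1, b1, a1, a2, a3

Need to visit all 8 open cells exactly once, starting at b3 and ending at a3.
Cell c3 has only two open neighbours (c2 and b3), so the path must pass straight through it: one of those is the cell it's entered from and the other is where it exits.
Route from b3: right to c3, 2× up (reaching c1), 2× left (reaching a1), 2× down (reaching a3) — 7 moves in all.
Check: all 8 open cells covered.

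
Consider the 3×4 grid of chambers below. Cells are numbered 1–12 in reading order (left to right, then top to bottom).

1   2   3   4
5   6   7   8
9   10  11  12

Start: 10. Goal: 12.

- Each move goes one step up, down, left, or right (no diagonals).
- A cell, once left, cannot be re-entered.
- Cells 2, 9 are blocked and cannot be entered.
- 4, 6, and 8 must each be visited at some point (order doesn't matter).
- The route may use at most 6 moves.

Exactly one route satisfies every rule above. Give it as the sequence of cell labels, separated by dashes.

The budget equals the shortest possible length, so every move has to be on a shortest route through the required cells.
Route from 10: up 1 to 6, right 1 to 7, up 1 to 3, right 1 to 4, down 2 to 12 — 6 moves in all.
Check: all required cells visited; 6 ≤ 6 moves.

10 - 6 - 7 - 3 - 4 - 8 - 12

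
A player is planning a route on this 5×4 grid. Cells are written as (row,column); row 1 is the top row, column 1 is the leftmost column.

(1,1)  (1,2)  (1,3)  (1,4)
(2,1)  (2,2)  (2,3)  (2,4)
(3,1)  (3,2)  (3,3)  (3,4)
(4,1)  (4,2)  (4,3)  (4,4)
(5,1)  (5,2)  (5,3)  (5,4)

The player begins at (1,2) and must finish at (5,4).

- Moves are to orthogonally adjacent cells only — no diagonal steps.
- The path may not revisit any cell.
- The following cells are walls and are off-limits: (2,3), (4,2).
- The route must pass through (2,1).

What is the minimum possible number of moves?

Any route passes through (2,1) somewhere between (1,2) and (5,4). Summing Manhattan distances along the two legs ((1,2) → (2,1) → (5,4)) gives a lower bound of 2 + 6 = 8 moves.
A route of 8 moves achieves this: (1,2) → (2,2) → (2,1) → (3,1) → (4,1) → (5,1) → (5,2) → (5,3) → (5,4).
Since 8 matches the lower bound, it is optimal.

8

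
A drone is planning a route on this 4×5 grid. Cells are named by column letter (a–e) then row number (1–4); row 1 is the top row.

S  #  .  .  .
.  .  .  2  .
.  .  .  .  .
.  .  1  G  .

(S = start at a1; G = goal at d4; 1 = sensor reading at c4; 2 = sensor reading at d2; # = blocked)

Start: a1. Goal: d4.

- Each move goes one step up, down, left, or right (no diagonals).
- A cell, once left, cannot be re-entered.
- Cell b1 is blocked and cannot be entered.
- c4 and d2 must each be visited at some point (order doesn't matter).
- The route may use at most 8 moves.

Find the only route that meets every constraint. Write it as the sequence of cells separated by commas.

The 8-move cap with required stops at c4, d2 leaves no slack for detours.
Route from a1: down 1 to a2, right 3 to d2, down 1 to d3, left 1 to c3, down 1 to c4, right 1 to d4 — 8 moves in all.
Check: all required cells visited; 8 ≤ 8 moves.

a1, a2, b2, c2, d2, d3, c3, c4, d4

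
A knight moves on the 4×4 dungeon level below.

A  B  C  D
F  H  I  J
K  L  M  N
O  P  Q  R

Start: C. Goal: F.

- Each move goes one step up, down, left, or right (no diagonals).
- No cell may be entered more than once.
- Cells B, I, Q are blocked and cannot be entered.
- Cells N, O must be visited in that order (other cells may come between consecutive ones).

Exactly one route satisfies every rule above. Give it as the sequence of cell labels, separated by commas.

C, D, J, N, M, L, P, O, K, F

The waypoints must appear in the order N, O, with no cell reused.
Route from C: right to D, 2× down (reaching N), 2× left (reaching L), down to P, left to O, 2× up (reaching F) — 9 moves in all.
Check: order respected (N at step 3, O at step 7).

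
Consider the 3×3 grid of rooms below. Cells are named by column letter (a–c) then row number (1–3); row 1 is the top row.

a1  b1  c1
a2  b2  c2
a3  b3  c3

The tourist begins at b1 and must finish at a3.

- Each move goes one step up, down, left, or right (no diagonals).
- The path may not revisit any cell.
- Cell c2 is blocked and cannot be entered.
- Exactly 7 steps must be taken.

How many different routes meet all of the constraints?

0

Need simple routes of exactly 7 moves from b1 to a3 (Manhattan distance 3, so 2 moves are spent on a detour and 2 undoing it).
No route satisfies every constraint, so the count is 0.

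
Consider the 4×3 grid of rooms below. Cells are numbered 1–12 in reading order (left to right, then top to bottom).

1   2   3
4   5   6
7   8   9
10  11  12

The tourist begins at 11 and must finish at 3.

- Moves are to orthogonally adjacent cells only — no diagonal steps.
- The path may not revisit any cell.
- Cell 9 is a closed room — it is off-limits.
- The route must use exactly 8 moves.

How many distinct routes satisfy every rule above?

Need simple routes of exactly 8 moves from 11 to 3 (Manhattan distance 4, so 2 moves are spent on a detour and 2 undoing it).
Enumerating: 11 8 7 4 1 2 5 6 3 | 11 10 7 4 1 2 5 6 3 | 11 10 7 8 5 4 1 2 3.
That gives 3 routes.

3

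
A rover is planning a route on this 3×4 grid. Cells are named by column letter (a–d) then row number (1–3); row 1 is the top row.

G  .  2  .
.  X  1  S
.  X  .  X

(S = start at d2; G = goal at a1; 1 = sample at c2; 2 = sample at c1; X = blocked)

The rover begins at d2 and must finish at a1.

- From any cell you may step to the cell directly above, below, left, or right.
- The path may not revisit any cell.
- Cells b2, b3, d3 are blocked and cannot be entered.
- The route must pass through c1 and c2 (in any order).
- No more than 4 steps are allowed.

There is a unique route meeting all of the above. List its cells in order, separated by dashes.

d2 - c2 - c1 - b1 - a1

The 4-move cap with required stops at c1, c2 leaves no slack for detours.
Route from d2: left 1 to c2, up 1 to c1, left 2 to a1 — 4 moves in all.
Check: all required cells visited; 4 ≤ 4 moves.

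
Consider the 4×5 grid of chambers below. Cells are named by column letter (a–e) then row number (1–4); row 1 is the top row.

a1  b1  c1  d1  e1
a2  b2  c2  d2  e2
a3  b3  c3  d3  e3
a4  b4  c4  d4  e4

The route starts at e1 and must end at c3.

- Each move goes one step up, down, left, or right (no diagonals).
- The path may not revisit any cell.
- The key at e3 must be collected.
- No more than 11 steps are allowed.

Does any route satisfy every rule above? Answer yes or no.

yes

One route that works: e1 → e2 → e3 → d3 → c3.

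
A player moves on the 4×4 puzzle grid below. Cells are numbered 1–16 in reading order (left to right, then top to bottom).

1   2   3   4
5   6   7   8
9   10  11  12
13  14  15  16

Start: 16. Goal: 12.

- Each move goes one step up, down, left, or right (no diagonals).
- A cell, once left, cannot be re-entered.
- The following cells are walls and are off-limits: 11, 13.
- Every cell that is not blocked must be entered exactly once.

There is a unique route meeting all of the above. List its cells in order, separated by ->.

16 -> 15 -> 14 -> 10 -> 9 -> 5 -> 1 -> 2 -> 6 -> 7 -> 3 -> 4 -> 8 -> 12

Need to visit all 14 open cells exactly once, starting at 16 and ending at 12.
Cell 1 has only two open neighbours (5 and 2), so the path must pass straight through it: one of those is the cell it's entered from and the other is where it exits.
Route from 16: left 2 to 14, up 1 to 10, left 1 to 9, up 2 to 1, right 1 to 2, down 1 to 6, right 1 to 7, up 1 to 3, right 1 to 4, down 2 to 12 — 13 moves in all.
Check: all 14 open cells covered.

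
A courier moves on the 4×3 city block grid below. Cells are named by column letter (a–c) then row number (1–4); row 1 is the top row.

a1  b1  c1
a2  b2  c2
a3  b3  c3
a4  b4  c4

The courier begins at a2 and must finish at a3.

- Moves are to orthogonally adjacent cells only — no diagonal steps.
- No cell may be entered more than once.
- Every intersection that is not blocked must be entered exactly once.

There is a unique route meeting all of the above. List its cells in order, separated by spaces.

a2 a1 b1 c1 c2 b2 b3 c3 c4 b4 a4 a3

Need to visit all 12 open cells exactly once, starting at a2 and ending at a3.
Cell a4 has only two open neighbours (a3 and b4), so the path must pass straight through it: one of those is the cell it's entered from and the other is where it exits.
Route from a2: up 1 to a1, right 2 to c1, down 1 to c2, left 1 to b2, down 1 to b3, right 1 to c3, down 1 to c4, left 2 to a4, up 1 to a3 — 11 moves in all.
Check: all 12 open cells covered.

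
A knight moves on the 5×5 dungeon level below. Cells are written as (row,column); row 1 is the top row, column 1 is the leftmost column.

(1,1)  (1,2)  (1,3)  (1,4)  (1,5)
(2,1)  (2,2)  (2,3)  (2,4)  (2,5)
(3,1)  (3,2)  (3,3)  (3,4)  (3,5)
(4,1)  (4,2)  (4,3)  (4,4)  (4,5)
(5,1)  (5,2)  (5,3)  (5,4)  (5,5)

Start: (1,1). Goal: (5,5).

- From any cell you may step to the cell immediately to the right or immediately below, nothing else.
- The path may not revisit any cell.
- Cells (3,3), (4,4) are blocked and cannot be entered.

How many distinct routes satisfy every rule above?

A right/down-only route from (1,1) to (5,5) makes exactly 4 down-moves and 4 right-moves in some order.
With no other constraints that would be C(8,4) = 70 routes.
Subtract routes through each blocked cell (inclusion–exclusion for overlaps): − through (3,3): 36 − through (4,4): 40 + through (3,3)&(4,4): 24 → 18.
That gives 18 routes.

18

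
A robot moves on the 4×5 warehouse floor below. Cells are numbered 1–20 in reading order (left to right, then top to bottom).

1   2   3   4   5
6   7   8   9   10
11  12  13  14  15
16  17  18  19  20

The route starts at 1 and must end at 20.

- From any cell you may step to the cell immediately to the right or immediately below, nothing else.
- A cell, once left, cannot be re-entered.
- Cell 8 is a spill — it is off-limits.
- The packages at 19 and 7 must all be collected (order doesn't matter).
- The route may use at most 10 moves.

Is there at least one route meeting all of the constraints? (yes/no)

One route that works: 1 → 6 → 7 → 12 → 17 → 18 → 19 → 20.

yes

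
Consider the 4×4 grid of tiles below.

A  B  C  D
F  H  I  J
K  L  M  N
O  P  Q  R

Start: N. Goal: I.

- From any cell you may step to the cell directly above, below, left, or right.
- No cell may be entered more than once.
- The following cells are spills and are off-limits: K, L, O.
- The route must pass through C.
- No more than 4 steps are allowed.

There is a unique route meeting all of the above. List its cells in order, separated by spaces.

Any route must reach C and still end at I within 4 moves, so the order of the required stops is forced.
Route from N: 2× up (reaching D), left to C, down to I — 4 moves in all.
Check: all required cells visited; 4 ≤ 4 moves.

N J D C I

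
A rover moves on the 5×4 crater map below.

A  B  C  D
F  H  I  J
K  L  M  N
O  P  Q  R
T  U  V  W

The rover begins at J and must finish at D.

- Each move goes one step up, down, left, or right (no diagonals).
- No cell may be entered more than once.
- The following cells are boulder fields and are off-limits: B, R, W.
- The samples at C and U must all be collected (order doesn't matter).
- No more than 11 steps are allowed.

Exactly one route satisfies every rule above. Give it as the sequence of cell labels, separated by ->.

J -> N -> M -> Q -> V -> U -> P -> L -> H -> I -> C -> D

The budget equals the shortest possible length, so every move has to be on a shortest route through the required cells.
Route from J: down to N, left to M, 2× down (reaching V), left to U, 3× up (reaching H), right to I, up to C, right to D — 11 moves in all.
Check: all required cells visited; 11 ≤ 11 moves.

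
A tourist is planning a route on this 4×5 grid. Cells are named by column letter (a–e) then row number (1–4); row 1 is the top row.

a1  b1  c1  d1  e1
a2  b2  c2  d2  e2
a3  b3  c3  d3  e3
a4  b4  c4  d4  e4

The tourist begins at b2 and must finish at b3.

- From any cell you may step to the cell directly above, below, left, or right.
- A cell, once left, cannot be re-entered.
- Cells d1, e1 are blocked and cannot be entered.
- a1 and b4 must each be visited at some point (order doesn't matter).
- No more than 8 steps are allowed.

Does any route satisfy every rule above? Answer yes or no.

yes

One route that works: b2 → b1 → a1 → a2 → a3 → a4 → b4 → b3.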